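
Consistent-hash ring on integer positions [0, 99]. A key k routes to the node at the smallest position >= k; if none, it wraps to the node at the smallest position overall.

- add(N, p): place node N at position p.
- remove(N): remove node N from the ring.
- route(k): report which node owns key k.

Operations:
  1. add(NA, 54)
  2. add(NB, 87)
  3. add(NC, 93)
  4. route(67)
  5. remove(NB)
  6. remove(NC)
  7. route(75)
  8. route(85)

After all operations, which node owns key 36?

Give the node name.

Answer: NA

Derivation:
Op 1: add NA@54 -> ring=[54:NA]
Op 2: add NB@87 -> ring=[54:NA,87:NB]
Op 3: add NC@93 -> ring=[54:NA,87:NB,93:NC]
Op 4: route key 67: smallest pos >= 67 is 87 -> NB
Op 5: remove NB -> ring=[54:NA,93:NC]
Op 6: remove NC -> ring=[54:NA]
Op 7: route key 75: none >= 75, wrap to smallest pos 54 -> NA
Op 8: route key 85: none >= 85, wrap to smallest pos 54 -> NA
Final route key 36: smallest pos >= 36 is 54 -> NA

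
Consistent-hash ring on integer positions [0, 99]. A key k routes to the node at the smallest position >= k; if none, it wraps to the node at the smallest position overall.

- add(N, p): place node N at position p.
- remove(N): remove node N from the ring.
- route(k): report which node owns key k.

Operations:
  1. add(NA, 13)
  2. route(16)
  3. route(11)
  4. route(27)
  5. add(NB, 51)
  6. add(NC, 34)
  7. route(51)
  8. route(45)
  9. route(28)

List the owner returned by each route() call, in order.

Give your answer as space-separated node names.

Op 1: add NA@13 -> ring=[13:NA]
Op 2: route key 16: none >= 16, wrap to smallest pos 13 -> NA
Op 3: route key 11: smallest pos >= 11 is 13 -> NA
Op 4: route key 27: none >= 27, wrap to smallest pos 13 -> NA
Op 5: add NB@51 -> ring=[13:NA,51:NB]
Op 6: add NC@34 -> ring=[13:NA,34:NC,51:NB]
Op 7: route key 51: smallest pos >= 51 is 51 -> NB
Op 8: route key 45: smallest pos >= 45 is 51 -> NB
Op 9: route key 28: smallest pos >= 28 is 34 -> NC

Answer: NA NA NA NB NB NC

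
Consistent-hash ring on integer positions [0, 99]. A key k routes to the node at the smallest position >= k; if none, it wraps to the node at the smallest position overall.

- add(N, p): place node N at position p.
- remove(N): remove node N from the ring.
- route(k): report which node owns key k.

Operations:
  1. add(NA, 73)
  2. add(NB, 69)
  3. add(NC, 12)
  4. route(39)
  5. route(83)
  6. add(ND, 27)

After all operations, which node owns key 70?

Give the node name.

Op 1: add NA@73 -> ring=[73:NA]
Op 2: add NB@69 -> ring=[69:NB,73:NA]
Op 3: add NC@12 -> ring=[12:NC,69:NB,73:NA]
Op 4: route key 39: smallest pos >= 39 is 69 -> NB
Op 5: route key 83: none >= 83, wrap to smallest pos 12 -> NC
Op 6: add ND@27 -> ring=[12:NC,27:ND,69:NB,73:NA]
Final route key 70: smallest pos >= 70 is 73 -> NA

Answer: NA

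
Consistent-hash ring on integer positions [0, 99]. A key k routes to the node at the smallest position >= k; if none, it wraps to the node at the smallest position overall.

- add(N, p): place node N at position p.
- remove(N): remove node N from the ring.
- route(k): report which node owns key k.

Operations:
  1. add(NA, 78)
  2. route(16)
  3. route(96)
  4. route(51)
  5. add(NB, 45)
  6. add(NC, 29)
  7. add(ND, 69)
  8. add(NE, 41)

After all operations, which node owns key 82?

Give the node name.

Op 1: add NA@78 -> ring=[78:NA]
Op 2: route key 16: smallest pos >= 16 is 78 -> NA
Op 3: route key 96: none >= 96, wrap to smallest pos 78 -> NA
Op 4: route key 51: smallest pos >= 51 is 78 -> NA
Op 5: add NB@45 -> ring=[45:NB,78:NA]
Op 6: add NC@29 -> ring=[29:NC,45:NB,78:NA]
Op 7: add ND@69 -> ring=[29:NC,45:NB,69:ND,78:NA]
Op 8: add NE@41 -> ring=[29:NC,41:NE,45:NB,69:ND,78:NA]
Final route key 82: none >= 82, wrap to smallest pos 29 -> NC

Answer: NC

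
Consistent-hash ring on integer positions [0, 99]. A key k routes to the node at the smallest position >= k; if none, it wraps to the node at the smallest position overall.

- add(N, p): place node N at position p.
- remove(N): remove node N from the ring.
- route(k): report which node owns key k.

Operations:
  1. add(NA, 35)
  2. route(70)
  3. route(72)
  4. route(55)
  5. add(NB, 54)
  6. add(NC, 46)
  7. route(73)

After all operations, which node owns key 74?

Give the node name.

Answer: NA

Derivation:
Op 1: add NA@35 -> ring=[35:NA]
Op 2: route key 70: none >= 70, wrap to smallest pos 35 -> NA
Op 3: route key 72: none >= 72, wrap to smallest pos 35 -> NA
Op 4: route key 55: none >= 55, wrap to smallest pos 35 -> NA
Op 5: add NB@54 -> ring=[35:NA,54:NB]
Op 6: add NC@46 -> ring=[35:NA,46:NC,54:NB]
Op 7: route key 73: none >= 73, wrap to smallest pos 35 -> NA
Final route key 74: none >= 74, wrap to smallest pos 35 -> NA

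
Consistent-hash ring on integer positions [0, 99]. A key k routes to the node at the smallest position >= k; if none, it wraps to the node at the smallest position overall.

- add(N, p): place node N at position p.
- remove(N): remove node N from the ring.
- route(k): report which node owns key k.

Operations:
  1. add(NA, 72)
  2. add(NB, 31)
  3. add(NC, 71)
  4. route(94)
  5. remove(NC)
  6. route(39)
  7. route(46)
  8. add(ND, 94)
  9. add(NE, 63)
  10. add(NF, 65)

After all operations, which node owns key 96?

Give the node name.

Answer: NB

Derivation:
Op 1: add NA@72 -> ring=[72:NA]
Op 2: add NB@31 -> ring=[31:NB,72:NA]
Op 3: add NC@71 -> ring=[31:NB,71:NC,72:NA]
Op 4: route key 94: none >= 94, wrap to smallest pos 31 -> NB
Op 5: remove NC -> ring=[31:NB,72:NA]
Op 6: route key 39: smallest pos >= 39 is 72 -> NA
Op 7: route key 46: smallest pos >= 46 is 72 -> NA
Op 8: add ND@94 -> ring=[31:NB,72:NA,94:ND]
Op 9: add NE@63 -> ring=[31:NB,63:NE,72:NA,94:ND]
Op 10: add NF@65 -> ring=[31:NB,63:NE,65:NF,72:NA,94:ND]
Final route key 96: none >= 96, wrap to smallest pos 31 -> NB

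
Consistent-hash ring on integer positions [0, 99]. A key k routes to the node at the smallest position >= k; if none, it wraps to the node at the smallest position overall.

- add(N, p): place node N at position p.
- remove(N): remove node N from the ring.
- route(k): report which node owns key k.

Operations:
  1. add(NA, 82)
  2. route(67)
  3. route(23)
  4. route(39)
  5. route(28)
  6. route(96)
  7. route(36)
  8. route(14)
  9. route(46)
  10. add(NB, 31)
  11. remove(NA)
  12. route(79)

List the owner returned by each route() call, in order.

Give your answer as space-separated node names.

Answer: NA NA NA NA NA NA NA NA NB

Derivation:
Op 1: add NA@82 -> ring=[82:NA]
Op 2: route key 67: smallest pos >= 67 is 82 -> NA
Op 3: route key 23: smallest pos >= 23 is 82 -> NA
Op 4: route key 39: smallest pos >= 39 is 82 -> NA
Op 5: route key 28: smallest pos >= 28 is 82 -> NA
Op 6: route key 96: none >= 96, wrap to smallest pos 82 -> NA
Op 7: route key 36: smallest pos >= 36 is 82 -> NA
Op 8: route key 14: smallest pos >= 14 is 82 -> NA
Op 9: route key 46: smallest pos >= 46 is 82 -> NA
Op 10: add NB@31 -> ring=[31:NB,82:NA]
Op 11: remove NA -> ring=[31:NB]
Op 12: route key 79: none >= 79, wrap to smallest pos 31 -> NB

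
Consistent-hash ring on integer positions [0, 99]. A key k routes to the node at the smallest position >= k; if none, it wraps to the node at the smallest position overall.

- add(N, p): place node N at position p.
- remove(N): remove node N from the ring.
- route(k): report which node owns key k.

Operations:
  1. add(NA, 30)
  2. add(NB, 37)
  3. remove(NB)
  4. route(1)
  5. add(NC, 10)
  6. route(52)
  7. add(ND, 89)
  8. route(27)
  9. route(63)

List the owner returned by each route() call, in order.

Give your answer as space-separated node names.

Op 1: add NA@30 -> ring=[30:NA]
Op 2: add NB@37 -> ring=[30:NA,37:NB]
Op 3: remove NB -> ring=[30:NA]
Op 4: route key 1: smallest pos >= 1 is 30 -> NA
Op 5: add NC@10 -> ring=[10:NC,30:NA]
Op 6: route key 52: none >= 52, wrap to smallest pos 10 -> NC
Op 7: add ND@89 -> ring=[10:NC,30:NA,89:ND]
Op 8: route key 27: smallest pos >= 27 is 30 -> NA
Op 9: route key 63: smallest pos >= 63 is 89 -> ND

Answer: NA NC NA ND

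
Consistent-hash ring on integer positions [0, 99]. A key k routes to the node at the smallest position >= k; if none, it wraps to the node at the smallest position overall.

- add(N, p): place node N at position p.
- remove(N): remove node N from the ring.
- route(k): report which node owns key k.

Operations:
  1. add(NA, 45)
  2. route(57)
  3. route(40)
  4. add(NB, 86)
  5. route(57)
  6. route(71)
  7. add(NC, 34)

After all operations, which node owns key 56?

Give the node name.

Answer: NB

Derivation:
Op 1: add NA@45 -> ring=[45:NA]
Op 2: route key 57: none >= 57, wrap to smallest pos 45 -> NA
Op 3: route key 40: smallest pos >= 40 is 45 -> NA
Op 4: add NB@86 -> ring=[45:NA,86:NB]
Op 5: route key 57: smallest pos >= 57 is 86 -> NB
Op 6: route key 71: smallest pos >= 71 is 86 -> NB
Op 7: add NC@34 -> ring=[34:NC,45:NA,86:NB]
Final route key 56: smallest pos >= 56 is 86 -> NB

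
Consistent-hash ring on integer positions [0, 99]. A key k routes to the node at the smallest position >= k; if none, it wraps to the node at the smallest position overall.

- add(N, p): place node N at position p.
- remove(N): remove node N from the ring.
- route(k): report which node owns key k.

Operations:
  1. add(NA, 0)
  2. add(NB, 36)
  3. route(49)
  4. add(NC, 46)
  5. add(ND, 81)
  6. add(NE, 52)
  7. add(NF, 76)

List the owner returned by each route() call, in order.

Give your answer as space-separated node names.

Op 1: add NA@0 -> ring=[0:NA]
Op 2: add NB@36 -> ring=[0:NA,36:NB]
Op 3: route key 49: none >= 49, wrap to smallest pos 0 -> NA
Op 4: add NC@46 -> ring=[0:NA,36:NB,46:NC]
Op 5: add ND@81 -> ring=[0:NA,36:NB,46:NC,81:ND]
Op 6: add NE@52 -> ring=[0:NA,36:NB,46:NC,52:NE,81:ND]
Op 7: add NF@76 -> ring=[0:NA,36:NB,46:NC,52:NE,76:NF,81:ND]

Answer: NA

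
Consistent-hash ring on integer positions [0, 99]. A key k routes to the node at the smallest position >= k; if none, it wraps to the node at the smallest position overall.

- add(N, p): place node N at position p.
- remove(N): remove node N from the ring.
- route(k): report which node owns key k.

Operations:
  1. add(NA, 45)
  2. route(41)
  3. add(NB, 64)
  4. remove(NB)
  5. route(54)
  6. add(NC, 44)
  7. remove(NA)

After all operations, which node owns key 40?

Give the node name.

Answer: NC

Derivation:
Op 1: add NA@45 -> ring=[45:NA]
Op 2: route key 41: smallest pos >= 41 is 45 -> NA
Op 3: add NB@64 -> ring=[45:NA,64:NB]
Op 4: remove NB -> ring=[45:NA]
Op 5: route key 54: none >= 54, wrap to smallest pos 45 -> NA
Op 6: add NC@44 -> ring=[44:NC,45:NA]
Op 7: remove NA -> ring=[44:NC]
Final route key 40: smallest pos >= 40 is 44 -> NC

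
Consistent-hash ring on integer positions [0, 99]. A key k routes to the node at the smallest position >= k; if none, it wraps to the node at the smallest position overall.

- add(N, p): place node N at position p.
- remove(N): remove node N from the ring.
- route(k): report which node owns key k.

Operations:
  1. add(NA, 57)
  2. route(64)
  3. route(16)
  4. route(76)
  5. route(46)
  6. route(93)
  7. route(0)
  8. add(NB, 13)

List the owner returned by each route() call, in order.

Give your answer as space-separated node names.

Op 1: add NA@57 -> ring=[57:NA]
Op 2: route key 64: none >= 64, wrap to smallest pos 57 -> NA
Op 3: route key 16: smallest pos >= 16 is 57 -> NA
Op 4: route key 76: none >= 76, wrap to smallest pos 57 -> NA
Op 5: route key 46: smallest pos >= 46 is 57 -> NA
Op 6: route key 93: none >= 93, wrap to smallest pos 57 -> NA
Op 7: route key 0: smallest pos >= 0 is 57 -> NA
Op 8: add NB@13 -> ring=[13:NB,57:NA]

Answer: NA NA NA NA NA NA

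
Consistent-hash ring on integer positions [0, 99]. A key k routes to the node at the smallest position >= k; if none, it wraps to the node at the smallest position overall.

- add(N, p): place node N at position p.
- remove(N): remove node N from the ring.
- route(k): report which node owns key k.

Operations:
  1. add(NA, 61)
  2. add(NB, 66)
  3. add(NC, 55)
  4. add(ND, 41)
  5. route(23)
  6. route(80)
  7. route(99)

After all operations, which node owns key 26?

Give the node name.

Answer: ND

Derivation:
Op 1: add NA@61 -> ring=[61:NA]
Op 2: add NB@66 -> ring=[61:NA,66:NB]
Op 3: add NC@55 -> ring=[55:NC,61:NA,66:NB]
Op 4: add ND@41 -> ring=[41:ND,55:NC,61:NA,66:NB]
Op 5: route key 23: smallest pos >= 23 is 41 -> ND
Op 6: route key 80: none >= 80, wrap to smallest pos 41 -> ND
Op 7: route key 99: none >= 99, wrap to smallest pos 41 -> ND
Final route key 26: smallest pos >= 26 is 41 -> ND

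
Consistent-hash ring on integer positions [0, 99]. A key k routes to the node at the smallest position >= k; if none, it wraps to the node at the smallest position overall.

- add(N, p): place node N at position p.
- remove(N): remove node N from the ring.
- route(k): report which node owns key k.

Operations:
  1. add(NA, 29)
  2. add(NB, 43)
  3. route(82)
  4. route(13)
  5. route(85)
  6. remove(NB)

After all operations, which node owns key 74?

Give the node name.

Answer: NA

Derivation:
Op 1: add NA@29 -> ring=[29:NA]
Op 2: add NB@43 -> ring=[29:NA,43:NB]
Op 3: route key 82: none >= 82, wrap to smallest pos 29 -> NA
Op 4: route key 13: smallest pos >= 13 is 29 -> NA
Op 5: route key 85: none >= 85, wrap to smallest pos 29 -> NA
Op 6: remove NB -> ring=[29:NA]
Final route key 74: none >= 74, wrap to smallest pos 29 -> NA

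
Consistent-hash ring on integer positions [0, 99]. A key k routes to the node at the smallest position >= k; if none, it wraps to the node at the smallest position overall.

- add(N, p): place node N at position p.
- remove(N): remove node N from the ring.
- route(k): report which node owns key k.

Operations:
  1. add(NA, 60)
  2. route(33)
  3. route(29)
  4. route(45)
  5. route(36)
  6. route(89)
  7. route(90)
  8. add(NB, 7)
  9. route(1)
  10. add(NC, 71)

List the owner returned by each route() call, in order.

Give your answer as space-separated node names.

Op 1: add NA@60 -> ring=[60:NA]
Op 2: route key 33: smallest pos >= 33 is 60 -> NA
Op 3: route key 29: smallest pos >= 29 is 60 -> NA
Op 4: route key 45: smallest pos >= 45 is 60 -> NA
Op 5: route key 36: smallest pos >= 36 is 60 -> NA
Op 6: route key 89: none >= 89, wrap to smallest pos 60 -> NA
Op 7: route key 90: none >= 90, wrap to smallest pos 60 -> NA
Op 8: add NB@7 -> ring=[7:NB,60:NA]
Op 9: route key 1: smallest pos >= 1 is 7 -> NB
Op 10: add NC@71 -> ring=[7:NB,60:NA,71:NC]

Answer: NA NA NA NA NA NA NB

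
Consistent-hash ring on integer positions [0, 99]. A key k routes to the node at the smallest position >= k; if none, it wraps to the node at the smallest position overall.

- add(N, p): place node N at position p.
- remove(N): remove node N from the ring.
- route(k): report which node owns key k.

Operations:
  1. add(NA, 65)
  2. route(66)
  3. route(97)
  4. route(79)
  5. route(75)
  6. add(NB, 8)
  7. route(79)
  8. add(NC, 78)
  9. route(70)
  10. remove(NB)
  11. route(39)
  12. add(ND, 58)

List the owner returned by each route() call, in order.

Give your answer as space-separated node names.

Op 1: add NA@65 -> ring=[65:NA]
Op 2: route key 66: none >= 66, wrap to smallest pos 65 -> NA
Op 3: route key 97: none >= 97, wrap to smallest pos 65 -> NA
Op 4: route key 79: none >= 79, wrap to smallest pos 65 -> NA
Op 5: route key 75: none >= 75, wrap to smallest pos 65 -> NA
Op 6: add NB@8 -> ring=[8:NB,65:NA]
Op 7: route key 79: none >= 79, wrap to smallest pos 8 -> NB
Op 8: add NC@78 -> ring=[8:NB,65:NA,78:NC]
Op 9: route key 70: smallest pos >= 70 is 78 -> NC
Op 10: remove NB -> ring=[65:NA,78:NC]
Op 11: route key 39: smallest pos >= 39 is 65 -> NA
Op 12: add ND@58 -> ring=[58:ND,65:NA,78:NC]

Answer: NA NA NA NA NB NC NA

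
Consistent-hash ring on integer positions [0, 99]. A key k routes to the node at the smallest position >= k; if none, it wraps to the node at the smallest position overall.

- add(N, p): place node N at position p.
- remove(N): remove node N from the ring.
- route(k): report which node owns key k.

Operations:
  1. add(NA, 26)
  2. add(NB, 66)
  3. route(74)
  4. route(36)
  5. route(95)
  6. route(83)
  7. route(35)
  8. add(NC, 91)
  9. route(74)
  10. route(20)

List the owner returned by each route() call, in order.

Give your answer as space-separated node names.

Answer: NA NB NA NA NB NC NA

Derivation:
Op 1: add NA@26 -> ring=[26:NA]
Op 2: add NB@66 -> ring=[26:NA,66:NB]
Op 3: route key 74: none >= 74, wrap to smallest pos 26 -> NA
Op 4: route key 36: smallest pos >= 36 is 66 -> NB
Op 5: route key 95: none >= 95, wrap to smallest pos 26 -> NA
Op 6: route key 83: none >= 83, wrap to smallest pos 26 -> NA
Op 7: route key 35: smallest pos >= 35 is 66 -> NB
Op 8: add NC@91 -> ring=[26:NA,66:NB,91:NC]
Op 9: route key 74: smallest pos >= 74 is 91 -> NC
Op 10: route key 20: smallest pos >= 20 is 26 -> NA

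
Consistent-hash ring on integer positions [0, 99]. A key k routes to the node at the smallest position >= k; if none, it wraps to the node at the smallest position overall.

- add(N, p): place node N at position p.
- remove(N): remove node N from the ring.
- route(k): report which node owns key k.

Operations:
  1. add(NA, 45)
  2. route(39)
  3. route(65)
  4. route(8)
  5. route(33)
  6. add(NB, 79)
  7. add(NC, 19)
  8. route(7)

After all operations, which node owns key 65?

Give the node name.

Answer: NB

Derivation:
Op 1: add NA@45 -> ring=[45:NA]
Op 2: route key 39: smallest pos >= 39 is 45 -> NA
Op 3: route key 65: none >= 65, wrap to smallest pos 45 -> NA
Op 4: route key 8: smallest pos >= 8 is 45 -> NA
Op 5: route key 33: smallest pos >= 33 is 45 -> NA
Op 6: add NB@79 -> ring=[45:NA,79:NB]
Op 7: add NC@19 -> ring=[19:NC,45:NA,79:NB]
Op 8: route key 7: smallest pos >= 7 is 19 -> NC
Final route key 65: smallest pos >= 65 is 79 -> NB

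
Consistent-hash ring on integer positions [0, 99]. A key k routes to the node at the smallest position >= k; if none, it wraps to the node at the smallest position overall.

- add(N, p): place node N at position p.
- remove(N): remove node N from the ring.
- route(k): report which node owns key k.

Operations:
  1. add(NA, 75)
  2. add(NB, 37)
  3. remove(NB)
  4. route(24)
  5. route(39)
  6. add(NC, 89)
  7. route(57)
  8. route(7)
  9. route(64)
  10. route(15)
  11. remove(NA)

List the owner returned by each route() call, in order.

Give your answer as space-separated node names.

Answer: NA NA NA NA NA NA

Derivation:
Op 1: add NA@75 -> ring=[75:NA]
Op 2: add NB@37 -> ring=[37:NB,75:NA]
Op 3: remove NB -> ring=[75:NA]
Op 4: route key 24: smallest pos >= 24 is 75 -> NA
Op 5: route key 39: smallest pos >= 39 is 75 -> NA
Op 6: add NC@89 -> ring=[75:NA,89:NC]
Op 7: route key 57: smallest pos >= 57 is 75 -> NA
Op 8: route key 7: smallest pos >= 7 is 75 -> NA
Op 9: route key 64: smallest pos >= 64 is 75 -> NA
Op 10: route key 15: smallest pos >= 15 is 75 -> NA
Op 11: remove NA -> ring=[89:NC]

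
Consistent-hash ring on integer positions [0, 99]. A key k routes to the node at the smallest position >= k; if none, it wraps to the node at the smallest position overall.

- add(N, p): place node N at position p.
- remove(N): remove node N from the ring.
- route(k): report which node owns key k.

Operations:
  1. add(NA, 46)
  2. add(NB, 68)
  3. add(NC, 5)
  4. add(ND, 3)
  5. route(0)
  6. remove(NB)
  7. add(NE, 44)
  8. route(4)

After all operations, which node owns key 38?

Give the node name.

Op 1: add NA@46 -> ring=[46:NA]
Op 2: add NB@68 -> ring=[46:NA,68:NB]
Op 3: add NC@5 -> ring=[5:NC,46:NA,68:NB]
Op 4: add ND@3 -> ring=[3:ND,5:NC,46:NA,68:NB]
Op 5: route key 0: smallest pos >= 0 is 3 -> ND
Op 6: remove NB -> ring=[3:ND,5:NC,46:NA]
Op 7: add NE@44 -> ring=[3:ND,5:NC,44:NE,46:NA]
Op 8: route key 4: smallest pos >= 4 is 5 -> NC
Final route key 38: smallest pos >= 38 is 44 -> NE

Answer: NE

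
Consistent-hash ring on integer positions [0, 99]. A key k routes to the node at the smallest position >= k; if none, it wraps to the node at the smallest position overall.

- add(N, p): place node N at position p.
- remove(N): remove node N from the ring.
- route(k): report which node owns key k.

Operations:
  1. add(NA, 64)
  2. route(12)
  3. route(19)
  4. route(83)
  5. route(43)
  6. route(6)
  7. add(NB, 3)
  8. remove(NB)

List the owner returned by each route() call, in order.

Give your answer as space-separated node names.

Op 1: add NA@64 -> ring=[64:NA]
Op 2: route key 12: smallest pos >= 12 is 64 -> NA
Op 3: route key 19: smallest pos >= 19 is 64 -> NA
Op 4: route key 83: none >= 83, wrap to smallest pos 64 -> NA
Op 5: route key 43: smallest pos >= 43 is 64 -> NA
Op 6: route key 6: smallest pos >= 6 is 64 -> NA
Op 7: add NB@3 -> ring=[3:NB,64:NA]
Op 8: remove NB -> ring=[64:NA]

Answer: NA NA NA NA NA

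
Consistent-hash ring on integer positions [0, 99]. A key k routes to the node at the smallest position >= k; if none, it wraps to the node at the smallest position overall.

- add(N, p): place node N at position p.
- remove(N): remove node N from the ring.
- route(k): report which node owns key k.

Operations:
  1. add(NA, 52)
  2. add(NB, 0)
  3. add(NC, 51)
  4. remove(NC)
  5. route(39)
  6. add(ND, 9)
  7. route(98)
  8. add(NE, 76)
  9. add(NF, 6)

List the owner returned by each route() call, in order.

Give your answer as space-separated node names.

Op 1: add NA@52 -> ring=[52:NA]
Op 2: add NB@0 -> ring=[0:NB,52:NA]
Op 3: add NC@51 -> ring=[0:NB,51:NC,52:NA]
Op 4: remove NC -> ring=[0:NB,52:NA]
Op 5: route key 39: smallest pos >= 39 is 52 -> NA
Op 6: add ND@9 -> ring=[0:NB,9:ND,52:NA]
Op 7: route key 98: none >= 98, wrap to smallest pos 0 -> NB
Op 8: add NE@76 -> ring=[0:NB,9:ND,52:NA,76:NE]
Op 9: add NF@6 -> ring=[0:NB,6:NF,9:ND,52:NA,76:NE]

Answer: NA NB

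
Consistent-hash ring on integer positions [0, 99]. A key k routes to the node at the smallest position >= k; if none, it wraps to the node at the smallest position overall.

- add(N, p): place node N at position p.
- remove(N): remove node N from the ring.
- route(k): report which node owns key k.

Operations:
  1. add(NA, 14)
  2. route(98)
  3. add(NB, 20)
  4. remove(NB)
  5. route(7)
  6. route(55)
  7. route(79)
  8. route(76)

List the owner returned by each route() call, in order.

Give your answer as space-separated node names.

Op 1: add NA@14 -> ring=[14:NA]
Op 2: route key 98: none >= 98, wrap to smallest pos 14 -> NA
Op 3: add NB@20 -> ring=[14:NA,20:NB]
Op 4: remove NB -> ring=[14:NA]
Op 5: route key 7: smallest pos >= 7 is 14 -> NA
Op 6: route key 55: none >= 55, wrap to smallest pos 14 -> NA
Op 7: route key 79: none >= 79, wrap to smallest pos 14 -> NA
Op 8: route key 76: none >= 76, wrap to smallest pos 14 -> NA

Answer: NA NA NA NA NA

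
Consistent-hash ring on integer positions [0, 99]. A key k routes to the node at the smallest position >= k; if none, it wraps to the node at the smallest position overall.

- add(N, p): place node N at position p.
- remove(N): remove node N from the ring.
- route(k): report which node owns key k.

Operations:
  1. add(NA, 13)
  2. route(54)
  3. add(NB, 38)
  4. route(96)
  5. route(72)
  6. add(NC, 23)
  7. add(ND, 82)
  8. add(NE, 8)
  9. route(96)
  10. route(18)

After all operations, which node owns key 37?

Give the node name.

Answer: NB

Derivation:
Op 1: add NA@13 -> ring=[13:NA]
Op 2: route key 54: none >= 54, wrap to smallest pos 13 -> NA
Op 3: add NB@38 -> ring=[13:NA,38:NB]
Op 4: route key 96: none >= 96, wrap to smallest pos 13 -> NA
Op 5: route key 72: none >= 72, wrap to smallest pos 13 -> NA
Op 6: add NC@23 -> ring=[13:NA,23:NC,38:NB]
Op 7: add ND@82 -> ring=[13:NA,23:NC,38:NB,82:ND]
Op 8: add NE@8 -> ring=[8:NE,13:NA,23:NC,38:NB,82:ND]
Op 9: route key 96: none >= 96, wrap to smallest pos 8 -> NE
Op 10: route key 18: smallest pos >= 18 is 23 -> NC
Final route key 37: smallest pos >= 37 is 38 -> NB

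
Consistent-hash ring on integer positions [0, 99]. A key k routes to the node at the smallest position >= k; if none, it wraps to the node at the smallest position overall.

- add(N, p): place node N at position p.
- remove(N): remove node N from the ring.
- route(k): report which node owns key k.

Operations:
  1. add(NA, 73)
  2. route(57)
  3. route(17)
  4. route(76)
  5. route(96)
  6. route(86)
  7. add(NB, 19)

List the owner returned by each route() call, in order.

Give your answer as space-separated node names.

Answer: NA NA NA NA NA

Derivation:
Op 1: add NA@73 -> ring=[73:NA]
Op 2: route key 57: smallest pos >= 57 is 73 -> NA
Op 3: route key 17: smallest pos >= 17 is 73 -> NA
Op 4: route key 76: none >= 76, wrap to smallest pos 73 -> NA
Op 5: route key 96: none >= 96, wrap to smallest pos 73 -> NA
Op 6: route key 86: none >= 86, wrap to smallest pos 73 -> NA
Op 7: add NB@19 -> ring=[19:NB,73:NA]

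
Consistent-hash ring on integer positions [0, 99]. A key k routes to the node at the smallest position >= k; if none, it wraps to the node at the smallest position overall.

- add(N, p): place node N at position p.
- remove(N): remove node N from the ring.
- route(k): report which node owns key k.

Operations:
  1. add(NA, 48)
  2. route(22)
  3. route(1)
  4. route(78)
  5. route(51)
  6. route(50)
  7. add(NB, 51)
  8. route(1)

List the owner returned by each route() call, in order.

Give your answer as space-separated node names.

Op 1: add NA@48 -> ring=[48:NA]
Op 2: route key 22: smallest pos >= 22 is 48 -> NA
Op 3: route key 1: smallest pos >= 1 is 48 -> NA
Op 4: route key 78: none >= 78, wrap to smallest pos 48 -> NA
Op 5: route key 51: none >= 51, wrap to smallest pos 48 -> NA
Op 6: route key 50: none >= 50, wrap to smallest pos 48 -> NA
Op 7: add NB@51 -> ring=[48:NA,51:NB]
Op 8: route key 1: smallest pos >= 1 is 48 -> NA

Answer: NA NA NA NA NA NA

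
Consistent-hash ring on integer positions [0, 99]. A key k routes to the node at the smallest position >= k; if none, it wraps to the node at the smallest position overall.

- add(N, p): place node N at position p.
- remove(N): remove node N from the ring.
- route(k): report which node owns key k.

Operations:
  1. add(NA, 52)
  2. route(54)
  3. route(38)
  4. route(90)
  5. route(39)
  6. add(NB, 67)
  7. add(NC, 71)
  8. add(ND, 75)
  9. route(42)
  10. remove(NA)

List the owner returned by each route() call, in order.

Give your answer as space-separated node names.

Answer: NA NA NA NA NA

Derivation:
Op 1: add NA@52 -> ring=[52:NA]
Op 2: route key 54: none >= 54, wrap to smallest pos 52 -> NA
Op 3: route key 38: smallest pos >= 38 is 52 -> NA
Op 4: route key 90: none >= 90, wrap to smallest pos 52 -> NA
Op 5: route key 39: smallest pos >= 39 is 52 -> NA
Op 6: add NB@67 -> ring=[52:NA,67:NB]
Op 7: add NC@71 -> ring=[52:NA,67:NB,71:NC]
Op 8: add ND@75 -> ring=[52:NA,67:NB,71:NC,75:ND]
Op 9: route key 42: smallest pos >= 42 is 52 -> NA
Op 10: remove NA -> ring=[67:NB,71:NC,75:ND]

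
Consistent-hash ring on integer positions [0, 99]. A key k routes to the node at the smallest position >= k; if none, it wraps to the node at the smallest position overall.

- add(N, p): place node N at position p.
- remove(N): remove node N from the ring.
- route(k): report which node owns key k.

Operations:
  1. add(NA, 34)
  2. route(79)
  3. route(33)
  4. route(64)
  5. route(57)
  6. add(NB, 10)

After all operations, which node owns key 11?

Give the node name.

Op 1: add NA@34 -> ring=[34:NA]
Op 2: route key 79: none >= 79, wrap to smallest pos 34 -> NA
Op 3: route key 33: smallest pos >= 33 is 34 -> NA
Op 4: route key 64: none >= 64, wrap to smallest pos 34 -> NA
Op 5: route key 57: none >= 57, wrap to smallest pos 34 -> NA
Op 6: add NB@10 -> ring=[10:NB,34:NA]
Final route key 11: smallest pos >= 11 is 34 -> NA

Answer: NA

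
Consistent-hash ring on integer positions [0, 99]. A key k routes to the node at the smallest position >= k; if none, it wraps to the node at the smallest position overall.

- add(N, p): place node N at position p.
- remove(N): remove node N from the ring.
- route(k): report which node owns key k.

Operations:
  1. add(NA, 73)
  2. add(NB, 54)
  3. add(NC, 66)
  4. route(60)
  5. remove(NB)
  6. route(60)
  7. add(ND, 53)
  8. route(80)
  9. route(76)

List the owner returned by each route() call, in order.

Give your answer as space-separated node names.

Op 1: add NA@73 -> ring=[73:NA]
Op 2: add NB@54 -> ring=[54:NB,73:NA]
Op 3: add NC@66 -> ring=[54:NB,66:NC,73:NA]
Op 4: route key 60: smallest pos >= 60 is 66 -> NC
Op 5: remove NB -> ring=[66:NC,73:NA]
Op 6: route key 60: smallest pos >= 60 is 66 -> NC
Op 7: add ND@53 -> ring=[53:ND,66:NC,73:NA]
Op 8: route key 80: none >= 80, wrap to smallest pos 53 -> ND
Op 9: route key 76: none >= 76, wrap to smallest pos 53 -> ND

Answer: NC NC ND ND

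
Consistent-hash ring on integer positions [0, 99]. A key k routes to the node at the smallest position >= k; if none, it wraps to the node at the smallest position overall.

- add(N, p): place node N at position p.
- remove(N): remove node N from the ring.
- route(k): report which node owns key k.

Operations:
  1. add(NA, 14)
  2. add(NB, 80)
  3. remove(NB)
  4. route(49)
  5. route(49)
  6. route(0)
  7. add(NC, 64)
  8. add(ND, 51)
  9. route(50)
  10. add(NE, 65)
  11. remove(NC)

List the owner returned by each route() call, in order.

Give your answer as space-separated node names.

Op 1: add NA@14 -> ring=[14:NA]
Op 2: add NB@80 -> ring=[14:NA,80:NB]
Op 3: remove NB -> ring=[14:NA]
Op 4: route key 49: none >= 49, wrap to smallest pos 14 -> NA
Op 5: route key 49: none >= 49, wrap to smallest pos 14 -> NA
Op 6: route key 0: smallest pos >= 0 is 14 -> NA
Op 7: add NC@64 -> ring=[14:NA,64:NC]
Op 8: add ND@51 -> ring=[14:NA,51:ND,64:NC]
Op 9: route key 50: smallest pos >= 50 is 51 -> ND
Op 10: add NE@65 -> ring=[14:NA,51:ND,64:NC,65:NE]
Op 11: remove NC -> ring=[14:NA,51:ND,65:NE]

Answer: NA NA NA ND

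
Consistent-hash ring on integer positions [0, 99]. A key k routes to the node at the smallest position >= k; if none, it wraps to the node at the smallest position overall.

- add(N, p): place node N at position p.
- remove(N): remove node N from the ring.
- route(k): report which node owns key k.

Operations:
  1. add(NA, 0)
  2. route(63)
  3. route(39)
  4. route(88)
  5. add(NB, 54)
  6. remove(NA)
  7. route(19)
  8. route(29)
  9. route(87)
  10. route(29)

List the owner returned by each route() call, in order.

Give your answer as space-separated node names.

Answer: NA NA NA NB NB NB NB

Derivation:
Op 1: add NA@0 -> ring=[0:NA]
Op 2: route key 63: none >= 63, wrap to smallest pos 0 -> NA
Op 3: route key 39: none >= 39, wrap to smallest pos 0 -> NA
Op 4: route key 88: none >= 88, wrap to smallest pos 0 -> NA
Op 5: add NB@54 -> ring=[0:NA,54:NB]
Op 6: remove NA -> ring=[54:NB]
Op 7: route key 19: smallest pos >= 19 is 54 -> NB
Op 8: route key 29: smallest pos >= 29 is 54 -> NB
Op 9: route key 87: none >= 87, wrap to smallest pos 54 -> NB
Op 10: route key 29: smallest pos >= 29 is 54 -> NB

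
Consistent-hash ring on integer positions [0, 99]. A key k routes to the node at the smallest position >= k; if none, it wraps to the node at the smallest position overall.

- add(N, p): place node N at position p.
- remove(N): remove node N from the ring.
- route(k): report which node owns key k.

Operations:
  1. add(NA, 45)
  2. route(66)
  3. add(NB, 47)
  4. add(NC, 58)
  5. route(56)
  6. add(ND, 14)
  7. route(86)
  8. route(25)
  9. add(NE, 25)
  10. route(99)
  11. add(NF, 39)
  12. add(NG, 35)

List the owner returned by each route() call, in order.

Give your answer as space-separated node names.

Answer: NA NC ND NA ND

Derivation:
Op 1: add NA@45 -> ring=[45:NA]
Op 2: route key 66: none >= 66, wrap to smallest pos 45 -> NA
Op 3: add NB@47 -> ring=[45:NA,47:NB]
Op 4: add NC@58 -> ring=[45:NA,47:NB,58:NC]
Op 5: route key 56: smallest pos >= 56 is 58 -> NC
Op 6: add ND@14 -> ring=[14:ND,45:NA,47:NB,58:NC]
Op 7: route key 86: none >= 86, wrap to smallest pos 14 -> ND
Op 8: route key 25: smallest pos >= 25 is 45 -> NA
Op 9: add NE@25 -> ring=[14:ND,25:NE,45:NA,47:NB,58:NC]
Op 10: route key 99: none >= 99, wrap to smallest pos 14 -> ND
Op 11: add NF@39 -> ring=[14:ND,25:NE,39:NF,45:NA,47:NB,58:NC]
Op 12: add NG@35 -> ring=[14:ND,25:NE,35:NG,39:NF,45:NA,47:NB,58:NC]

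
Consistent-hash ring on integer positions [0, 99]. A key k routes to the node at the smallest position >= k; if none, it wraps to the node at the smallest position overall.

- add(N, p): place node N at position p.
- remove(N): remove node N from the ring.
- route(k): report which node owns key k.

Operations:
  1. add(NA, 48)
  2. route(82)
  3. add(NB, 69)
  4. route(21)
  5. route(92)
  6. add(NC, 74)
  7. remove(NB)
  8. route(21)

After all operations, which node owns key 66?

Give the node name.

Op 1: add NA@48 -> ring=[48:NA]
Op 2: route key 82: none >= 82, wrap to smallest pos 48 -> NA
Op 3: add NB@69 -> ring=[48:NA,69:NB]
Op 4: route key 21: smallest pos >= 21 is 48 -> NA
Op 5: route key 92: none >= 92, wrap to smallest pos 48 -> NA
Op 6: add NC@74 -> ring=[48:NA,69:NB,74:NC]
Op 7: remove NB -> ring=[48:NA,74:NC]
Op 8: route key 21: smallest pos >= 21 is 48 -> NA
Final route key 66: smallest pos >= 66 is 74 -> NC

Answer: NC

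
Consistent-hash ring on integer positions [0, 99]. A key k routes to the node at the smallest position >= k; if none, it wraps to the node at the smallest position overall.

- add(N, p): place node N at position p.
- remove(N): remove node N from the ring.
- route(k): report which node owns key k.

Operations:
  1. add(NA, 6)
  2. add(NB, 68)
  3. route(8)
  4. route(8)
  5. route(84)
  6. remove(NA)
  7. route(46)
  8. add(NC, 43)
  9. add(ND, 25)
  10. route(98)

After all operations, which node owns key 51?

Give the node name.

Op 1: add NA@6 -> ring=[6:NA]
Op 2: add NB@68 -> ring=[6:NA,68:NB]
Op 3: route key 8: smallest pos >= 8 is 68 -> NB
Op 4: route key 8: smallest pos >= 8 is 68 -> NB
Op 5: route key 84: none >= 84, wrap to smallest pos 6 -> NA
Op 6: remove NA -> ring=[68:NB]
Op 7: route key 46: smallest pos >= 46 is 68 -> NB
Op 8: add NC@43 -> ring=[43:NC,68:NB]
Op 9: add ND@25 -> ring=[25:ND,43:NC,68:NB]
Op 10: route key 98: none >= 98, wrap to smallest pos 25 -> ND
Final route key 51: smallest pos >= 51 is 68 -> NB

Answer: NB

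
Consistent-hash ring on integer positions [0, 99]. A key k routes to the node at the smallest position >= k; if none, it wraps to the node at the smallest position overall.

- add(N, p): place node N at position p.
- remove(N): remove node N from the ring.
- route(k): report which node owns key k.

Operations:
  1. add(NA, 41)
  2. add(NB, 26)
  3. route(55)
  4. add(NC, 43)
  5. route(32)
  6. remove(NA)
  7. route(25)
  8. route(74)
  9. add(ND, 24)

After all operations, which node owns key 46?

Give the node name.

Answer: ND

Derivation:
Op 1: add NA@41 -> ring=[41:NA]
Op 2: add NB@26 -> ring=[26:NB,41:NA]
Op 3: route key 55: none >= 55, wrap to smallest pos 26 -> NB
Op 4: add NC@43 -> ring=[26:NB,41:NA,43:NC]
Op 5: route key 32: smallest pos >= 32 is 41 -> NA
Op 6: remove NA -> ring=[26:NB,43:NC]
Op 7: route key 25: smallest pos >= 25 is 26 -> NB
Op 8: route key 74: none >= 74, wrap to smallest pos 26 -> NB
Op 9: add ND@24 -> ring=[24:ND,26:NB,43:NC]
Final route key 46: none >= 46, wrap to smallest pos 24 -> ND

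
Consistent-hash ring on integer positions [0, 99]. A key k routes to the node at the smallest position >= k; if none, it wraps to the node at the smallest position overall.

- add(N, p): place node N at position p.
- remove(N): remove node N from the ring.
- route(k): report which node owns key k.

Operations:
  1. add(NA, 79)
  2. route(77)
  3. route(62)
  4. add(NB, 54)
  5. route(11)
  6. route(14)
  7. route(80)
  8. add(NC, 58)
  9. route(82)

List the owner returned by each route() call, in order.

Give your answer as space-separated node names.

Op 1: add NA@79 -> ring=[79:NA]
Op 2: route key 77: smallest pos >= 77 is 79 -> NA
Op 3: route key 62: smallest pos >= 62 is 79 -> NA
Op 4: add NB@54 -> ring=[54:NB,79:NA]
Op 5: route key 11: smallest pos >= 11 is 54 -> NB
Op 6: route key 14: smallest pos >= 14 is 54 -> NB
Op 7: route key 80: none >= 80, wrap to smallest pos 54 -> NB
Op 8: add NC@58 -> ring=[54:NB,58:NC,79:NA]
Op 9: route key 82: none >= 82, wrap to smallest pos 54 -> NB

Answer: NA NA NB NB NB NB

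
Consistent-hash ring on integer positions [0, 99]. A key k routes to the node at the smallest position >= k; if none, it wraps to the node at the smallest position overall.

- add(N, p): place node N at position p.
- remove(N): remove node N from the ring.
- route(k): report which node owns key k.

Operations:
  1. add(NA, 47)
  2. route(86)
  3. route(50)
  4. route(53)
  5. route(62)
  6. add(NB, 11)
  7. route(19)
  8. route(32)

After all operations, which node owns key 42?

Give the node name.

Op 1: add NA@47 -> ring=[47:NA]
Op 2: route key 86: none >= 86, wrap to smallest pos 47 -> NA
Op 3: route key 50: none >= 50, wrap to smallest pos 47 -> NA
Op 4: route key 53: none >= 53, wrap to smallest pos 47 -> NA
Op 5: route key 62: none >= 62, wrap to smallest pos 47 -> NA
Op 6: add NB@11 -> ring=[11:NB,47:NA]
Op 7: route key 19: smallest pos >= 19 is 47 -> NA
Op 8: route key 32: smallest pos >= 32 is 47 -> NA
Final route key 42: smallest pos >= 42 is 47 -> NA

Answer: NA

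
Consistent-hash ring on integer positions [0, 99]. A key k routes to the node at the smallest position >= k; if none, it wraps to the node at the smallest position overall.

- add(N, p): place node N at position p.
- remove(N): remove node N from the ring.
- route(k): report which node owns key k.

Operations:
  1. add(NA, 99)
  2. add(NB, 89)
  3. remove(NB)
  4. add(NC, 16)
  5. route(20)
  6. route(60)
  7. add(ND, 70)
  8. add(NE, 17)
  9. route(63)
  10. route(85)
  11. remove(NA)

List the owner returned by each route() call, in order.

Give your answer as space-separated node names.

Answer: NA NA ND NA

Derivation:
Op 1: add NA@99 -> ring=[99:NA]
Op 2: add NB@89 -> ring=[89:NB,99:NA]
Op 3: remove NB -> ring=[99:NA]
Op 4: add NC@16 -> ring=[16:NC,99:NA]
Op 5: route key 20: smallest pos >= 20 is 99 -> NA
Op 6: route key 60: smallest pos >= 60 is 99 -> NA
Op 7: add ND@70 -> ring=[16:NC,70:ND,99:NA]
Op 8: add NE@17 -> ring=[16:NC,17:NE,70:ND,99:NA]
Op 9: route key 63: smallest pos >= 63 is 70 -> ND
Op 10: route key 85: smallest pos >= 85 is 99 -> NA
Op 11: remove NA -> ring=[16:NC,17:NE,70:ND]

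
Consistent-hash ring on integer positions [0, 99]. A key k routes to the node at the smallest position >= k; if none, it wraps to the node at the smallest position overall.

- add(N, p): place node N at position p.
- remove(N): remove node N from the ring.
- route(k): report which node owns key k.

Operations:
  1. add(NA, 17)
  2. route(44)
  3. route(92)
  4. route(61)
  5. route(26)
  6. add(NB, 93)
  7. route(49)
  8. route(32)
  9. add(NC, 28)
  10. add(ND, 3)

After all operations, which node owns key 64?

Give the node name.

Op 1: add NA@17 -> ring=[17:NA]
Op 2: route key 44: none >= 44, wrap to smallest pos 17 -> NA
Op 3: route key 92: none >= 92, wrap to smallest pos 17 -> NA
Op 4: route key 61: none >= 61, wrap to smallest pos 17 -> NA
Op 5: route key 26: none >= 26, wrap to smallest pos 17 -> NA
Op 6: add NB@93 -> ring=[17:NA,93:NB]
Op 7: route key 49: smallest pos >= 49 is 93 -> NB
Op 8: route key 32: smallest pos >= 32 is 93 -> NB
Op 9: add NC@28 -> ring=[17:NA,28:NC,93:NB]
Op 10: add ND@3 -> ring=[3:ND,17:NA,28:NC,93:NB]
Final route key 64: smallest pos >= 64 is 93 -> NB

Answer: NB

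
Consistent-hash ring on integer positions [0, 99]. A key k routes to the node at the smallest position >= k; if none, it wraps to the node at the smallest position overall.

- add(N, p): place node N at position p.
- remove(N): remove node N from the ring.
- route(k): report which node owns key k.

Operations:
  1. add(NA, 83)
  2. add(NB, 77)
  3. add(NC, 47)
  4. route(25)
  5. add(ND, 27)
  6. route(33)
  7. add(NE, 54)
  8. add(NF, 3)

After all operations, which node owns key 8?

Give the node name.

Answer: ND

Derivation:
Op 1: add NA@83 -> ring=[83:NA]
Op 2: add NB@77 -> ring=[77:NB,83:NA]
Op 3: add NC@47 -> ring=[47:NC,77:NB,83:NA]
Op 4: route key 25: smallest pos >= 25 is 47 -> NC
Op 5: add ND@27 -> ring=[27:ND,47:NC,77:NB,83:NA]
Op 6: route key 33: smallest pos >= 33 is 47 -> NC
Op 7: add NE@54 -> ring=[27:ND,47:NC,54:NE,77:NB,83:NA]
Op 8: add NF@3 -> ring=[3:NF,27:ND,47:NC,54:NE,77:NB,83:NA]
Final route key 8: smallest pos >= 8 is 27 -> ND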